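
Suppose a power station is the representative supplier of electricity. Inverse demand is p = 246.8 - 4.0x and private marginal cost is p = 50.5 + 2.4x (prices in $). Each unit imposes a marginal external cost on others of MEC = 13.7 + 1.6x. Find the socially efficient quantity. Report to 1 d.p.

x* = 22.8

Social marginal cost = private MC + MEC = 64.2 + 4.0x.
Set SMC = demand: 64.2 + 4.0x = 246.8 - 4.0x → x* = 22.8250.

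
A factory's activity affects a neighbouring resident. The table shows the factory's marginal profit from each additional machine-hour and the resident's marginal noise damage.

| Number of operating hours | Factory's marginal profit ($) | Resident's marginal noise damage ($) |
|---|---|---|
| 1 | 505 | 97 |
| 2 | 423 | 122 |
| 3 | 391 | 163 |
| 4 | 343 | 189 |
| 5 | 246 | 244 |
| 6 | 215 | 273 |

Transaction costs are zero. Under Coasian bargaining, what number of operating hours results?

Bargaining reaches the level where marginal profit last exceeds marginal noise damage.
That holds through level 5 (246 ≥ 244) but not at 6 (215 < 273).

5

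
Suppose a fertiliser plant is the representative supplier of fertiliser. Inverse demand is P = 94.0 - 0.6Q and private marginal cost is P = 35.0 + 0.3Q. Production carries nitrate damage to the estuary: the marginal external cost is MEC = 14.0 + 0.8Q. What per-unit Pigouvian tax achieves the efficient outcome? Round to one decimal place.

tax = 35.2 per unit

Social marginal cost = private MC + MEC = 49.0 + 1.1Q.
Set SMC = demand: 49.0 + 1.1Q = 94.0 - 0.6Q → Q* = 26.4706.
The Pigouvian tax equals MEC at Q*: 14.0 + 0.8×26.4706 = 35.1765.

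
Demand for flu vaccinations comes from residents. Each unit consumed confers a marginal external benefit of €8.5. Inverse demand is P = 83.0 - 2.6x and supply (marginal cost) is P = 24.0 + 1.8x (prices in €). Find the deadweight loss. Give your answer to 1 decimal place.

Market equilibrium (private): 24.0 + 1.8x = 83.0 - 2.6x → x_m = 13.4091.
Social marginal benefit = demand + MEB = 91.5 - 2.6x.
Set SMB = MC: 91.5 - 2.6x = 24.0 + 1.8x → x* = 15.3409.
The welfare-loss triangle has base |x_m − x*| and height MEB(x_m) (the vertical gap between SMB and MC is zero at x* and MEB at x_m).
DWL = ½ × 1.9318 × 8.5000 = 8.2102.

DWL = €8.2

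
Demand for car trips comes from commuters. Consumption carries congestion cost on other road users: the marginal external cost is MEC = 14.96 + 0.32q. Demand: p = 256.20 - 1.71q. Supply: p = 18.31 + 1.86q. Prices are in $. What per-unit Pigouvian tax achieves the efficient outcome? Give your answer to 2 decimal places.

tax = $33.30 per unit

Social marginal benefit = demand − MEC = 241.24 - 2.03q.
Set SMB = MC: 241.24 - 2.03q = 18.31 + 1.86q → q* = 57.3085.
The Pigouvian tax equals MEC at q*: 14.96 + 0.32×57.3085 = 33.2987.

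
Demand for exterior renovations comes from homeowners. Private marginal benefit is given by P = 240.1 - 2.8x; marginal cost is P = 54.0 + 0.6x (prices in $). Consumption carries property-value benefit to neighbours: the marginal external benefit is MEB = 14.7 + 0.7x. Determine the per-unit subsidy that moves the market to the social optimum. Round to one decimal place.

Social marginal benefit = demand + MEB = 254.8 - 2.1x.
Set SMB = MC: 254.8 - 2.1x = 54.0 + 0.6x → x* = 74.3704.
The Pigouvian subsidy equals MEB at x*: 14.7 + 0.7×74.3704 = 66.7593.

subsidy = $66.8 per unit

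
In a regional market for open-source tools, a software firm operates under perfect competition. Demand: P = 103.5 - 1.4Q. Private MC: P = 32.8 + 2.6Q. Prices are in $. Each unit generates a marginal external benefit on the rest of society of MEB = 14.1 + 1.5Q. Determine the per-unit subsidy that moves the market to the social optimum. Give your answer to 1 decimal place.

subsidy = $65.0 per unit

Social marginal cost = private MC − MEB = 18.7 + 1.1Q.
Set SMC = demand: 18.7 + 1.1Q = 103.5 - 1.4Q → Q* = 33.9200.
The Pigouvian subsidy equals MEB at Q*: 14.1 + 1.5×33.9200 = 64.9800.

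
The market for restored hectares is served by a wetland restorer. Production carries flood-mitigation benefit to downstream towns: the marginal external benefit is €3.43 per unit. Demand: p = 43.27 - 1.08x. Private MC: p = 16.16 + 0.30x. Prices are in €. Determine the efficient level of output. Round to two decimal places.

Social marginal cost = private MC − MEB = 12.73 + 0.30x.
Set SMC = demand: 12.73 + 0.30x = 43.27 - 1.08x → x* = 22.1304.

x* = 22.13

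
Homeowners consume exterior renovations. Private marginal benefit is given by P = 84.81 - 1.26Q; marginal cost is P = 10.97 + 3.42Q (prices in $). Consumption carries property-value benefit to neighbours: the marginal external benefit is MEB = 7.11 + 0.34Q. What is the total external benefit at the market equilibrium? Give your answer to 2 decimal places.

$154.50

Market equilibrium (private): 10.97 + 3.42Q = 84.81 - 1.26Q → Q_m = 15.7778.
Total external benefit = ∫₀^{Q_m} (7.11 + 0.34Q) dQ = 7.11×15.7778 + ½×0.34×15.7778² = 154.4998.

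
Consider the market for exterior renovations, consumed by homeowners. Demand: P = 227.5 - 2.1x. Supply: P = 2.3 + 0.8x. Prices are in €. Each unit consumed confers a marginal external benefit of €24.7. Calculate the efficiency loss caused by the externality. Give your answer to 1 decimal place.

DWL = €105.2

Market equilibrium (private): 2.3 + 0.8x = 227.5 - 2.1x → x_m = 77.6552.
Social marginal benefit = demand + MEB = 252.2 - 2.1x.
Set SMB = MC: 252.2 - 2.1x = 2.3 + 0.8x → x* = 86.1724.
The welfare-loss triangle has base |x_m − x*| and height MEB(x_m) (the vertical gap between SMB and MC is zero at x* and MEB at x_m).
DWL = ½ × 8.5172 × 24.7000 = 105.1874.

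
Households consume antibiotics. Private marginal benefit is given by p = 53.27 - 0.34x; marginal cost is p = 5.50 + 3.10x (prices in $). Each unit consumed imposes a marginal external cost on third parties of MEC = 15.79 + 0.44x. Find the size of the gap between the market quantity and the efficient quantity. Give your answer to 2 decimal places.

Market equilibrium (private): 5.50 + 3.10x = 53.27 - 0.34x → x_m = 13.8866.
Social marginal benefit = demand − MEC = 37.48 - 0.78x.
Set SMB = MC: 37.48 - 0.78x = 5.50 + 3.10x → x* = 8.2423.
Gap = |13.8866 − 8.2423| = 5.6443.

5.64 units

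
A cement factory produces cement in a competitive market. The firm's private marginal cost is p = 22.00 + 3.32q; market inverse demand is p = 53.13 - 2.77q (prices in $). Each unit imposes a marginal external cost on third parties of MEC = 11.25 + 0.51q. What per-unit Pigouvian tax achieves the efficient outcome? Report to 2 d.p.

Social marginal cost = private MC + MEC = 33.25 + 3.83q.
Set SMC = demand: 33.25 + 3.83q = 53.13 - 2.77q → q* = 3.0121.
The Pigouvian tax equals MEC at q*: 11.25 + 0.51×3.0121 = 12.7862.

tax = $12.79 per unit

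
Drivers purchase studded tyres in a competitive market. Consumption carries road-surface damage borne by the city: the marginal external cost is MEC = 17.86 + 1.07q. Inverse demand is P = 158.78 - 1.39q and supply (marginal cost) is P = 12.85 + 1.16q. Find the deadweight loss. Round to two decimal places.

Market equilibrium (private): 12.85 + 1.16q = 158.78 - 1.39q → q_m = 57.2275.
Social marginal benefit = demand − MEC = 140.92 - 2.46q.
Set SMB = MC: 140.92 - 2.46q = 12.85 + 1.16q → q* = 35.3785.
Height of the DWL triangle at q_m is MC(q_m) − SMB(q_m) = MEC(q_m) = 79.0934.
DWL = ½ × 21.8490 × 79.0934 = 864.0558.

DWL = 864.06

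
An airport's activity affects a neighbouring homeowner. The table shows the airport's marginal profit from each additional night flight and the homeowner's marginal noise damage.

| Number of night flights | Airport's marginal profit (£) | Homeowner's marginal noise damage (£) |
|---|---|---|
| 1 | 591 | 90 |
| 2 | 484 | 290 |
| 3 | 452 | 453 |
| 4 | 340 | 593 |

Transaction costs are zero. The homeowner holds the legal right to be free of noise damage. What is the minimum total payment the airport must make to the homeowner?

£380

Efficient level: marginal profit ≥ marginal noise damage through level 2, so k* = 2.
With the homeowner holding the right, the airport must at least compensate total damage at k*: 90 + 290 = 380.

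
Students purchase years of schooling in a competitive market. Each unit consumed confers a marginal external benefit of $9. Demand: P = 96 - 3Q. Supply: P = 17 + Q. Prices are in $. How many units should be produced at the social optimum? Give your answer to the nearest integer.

Q* = 22

Social marginal benefit = demand + MEB = 105 - 3Q.
Set SMB = MC: 105 - 3Q = 17 + Q → Q* = 22.0000.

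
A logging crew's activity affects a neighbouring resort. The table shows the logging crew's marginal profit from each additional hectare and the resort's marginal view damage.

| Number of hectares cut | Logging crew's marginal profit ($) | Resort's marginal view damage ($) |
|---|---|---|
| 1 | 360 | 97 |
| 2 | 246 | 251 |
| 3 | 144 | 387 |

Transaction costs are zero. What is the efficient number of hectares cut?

1

Bargaining reaches the level where marginal profit last exceeds marginal view damage.
That holds through level 1 (360 ≥ 97) but not at 2 (246 < 251).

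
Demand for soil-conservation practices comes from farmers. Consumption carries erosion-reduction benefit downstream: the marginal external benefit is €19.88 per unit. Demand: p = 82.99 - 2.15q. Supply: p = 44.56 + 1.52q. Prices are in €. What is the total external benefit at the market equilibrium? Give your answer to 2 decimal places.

€208.17

Market equilibrium (private): 44.56 + 1.52q = 82.99 - 2.15q → q_m = 10.4714.
Total external benefit = MEB × q_m = 19.88 × 10.4714 = 208.1714.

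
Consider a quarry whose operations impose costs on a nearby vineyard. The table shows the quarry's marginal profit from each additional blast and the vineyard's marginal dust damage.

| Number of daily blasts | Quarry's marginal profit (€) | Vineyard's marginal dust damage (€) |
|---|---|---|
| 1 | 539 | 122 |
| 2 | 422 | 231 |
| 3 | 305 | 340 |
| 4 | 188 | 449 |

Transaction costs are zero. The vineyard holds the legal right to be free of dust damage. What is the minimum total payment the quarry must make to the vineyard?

€353

Efficient level: marginal profit ≥ marginal dust damage through level 2, so k* = 2.
With the vineyard holding the right, the quarry must at least compensate total damage at k*: 122 + 231 = 353.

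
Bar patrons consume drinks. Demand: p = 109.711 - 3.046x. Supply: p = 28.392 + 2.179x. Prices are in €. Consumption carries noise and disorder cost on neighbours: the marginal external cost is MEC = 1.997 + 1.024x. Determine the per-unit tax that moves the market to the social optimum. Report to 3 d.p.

tax = €14.995 per unit

Social marginal benefit = demand − MEC = 107.714 - 4.070x.
Set SMB = MC: 107.714 - 4.070x = 28.392 + 2.179x → x* = 12.6936.
The Pigouvian tax equals MEC at x*: 1.997 + 1.024×12.6936 = 14.9952.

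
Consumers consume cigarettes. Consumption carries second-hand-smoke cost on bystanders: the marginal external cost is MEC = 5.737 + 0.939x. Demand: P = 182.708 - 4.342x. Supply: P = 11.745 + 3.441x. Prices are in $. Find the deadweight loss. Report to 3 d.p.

Market equilibrium (private): 11.745 + 3.441x = 182.708 - 4.342x → x_m = 21.9662.
Social marginal benefit = demand − MEC = 176.971 - 5.281x.
Set SMB = MC: 176.971 - 5.281x = 11.745 + 3.441x → x* = 18.9436.
Between x* and x_m the wedge MC − SMB runs linearly from 0 to MEC(x_m), so the loss is a triangle.
DWL = ½ × 3.0226 × 26.3633 = 39.8429.

DWL = $39.843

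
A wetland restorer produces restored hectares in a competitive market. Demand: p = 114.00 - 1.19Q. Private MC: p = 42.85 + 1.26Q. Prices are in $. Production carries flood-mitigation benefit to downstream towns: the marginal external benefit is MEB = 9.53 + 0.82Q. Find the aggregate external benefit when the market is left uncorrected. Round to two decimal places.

Market equilibrium (private): 42.85 + 1.26Q = 114.00 - 1.19Q → Q_m = 29.0408.
Total external benefit = ∫₀^{Q_m} (9.53 + 0.82Q) dQ = 9.53×29.0408 + ½×0.82×29.0408² = 622.5397.

$622.54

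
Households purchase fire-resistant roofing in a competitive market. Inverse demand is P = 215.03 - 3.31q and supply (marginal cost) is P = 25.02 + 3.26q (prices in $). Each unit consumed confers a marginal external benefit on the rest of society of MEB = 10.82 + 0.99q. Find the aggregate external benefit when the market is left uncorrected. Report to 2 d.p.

Market equilibrium (private): 25.02 + 3.26q = 215.03 - 3.31q → q_m = 28.9209.
Total external benefit = ∫₀^{q_m} (10.82 + 0.99q) dq = 10.82×28.9209 + ½×0.99×28.9209² = 726.9513.

$726.95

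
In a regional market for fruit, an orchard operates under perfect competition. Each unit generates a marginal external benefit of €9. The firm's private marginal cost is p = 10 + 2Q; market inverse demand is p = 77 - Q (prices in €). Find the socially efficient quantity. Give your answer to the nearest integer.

Q* = 25

Social marginal cost = private MC − MEB = 1 + 2Q.
Set SMC = demand: 1 + 2Q = 77 - Q → Q* = 25.3333.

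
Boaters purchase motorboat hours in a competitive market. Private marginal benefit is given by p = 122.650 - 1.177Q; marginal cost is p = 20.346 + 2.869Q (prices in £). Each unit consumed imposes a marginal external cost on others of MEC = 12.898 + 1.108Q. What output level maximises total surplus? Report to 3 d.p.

Social marginal benefit = demand − MEC = 109.752 - 2.285Q.
Set SMB = MC: 109.752 - 2.285Q = 20.346 + 2.869Q → Q* = 17.3469.

Q* = 17.347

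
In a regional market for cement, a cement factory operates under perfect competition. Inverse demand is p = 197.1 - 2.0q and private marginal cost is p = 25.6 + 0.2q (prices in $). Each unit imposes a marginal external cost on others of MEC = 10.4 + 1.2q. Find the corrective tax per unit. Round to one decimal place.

Social marginal cost = private MC + MEC = 36.0 + 1.4q.
Set SMC = demand: 36.0 + 1.4q = 197.1 - 2.0q → q* = 47.3824.
The Pigouvian tax equals MEC at q*: 10.4 + 1.2×47.3824 = 67.2589.

tax = $67.3 per unit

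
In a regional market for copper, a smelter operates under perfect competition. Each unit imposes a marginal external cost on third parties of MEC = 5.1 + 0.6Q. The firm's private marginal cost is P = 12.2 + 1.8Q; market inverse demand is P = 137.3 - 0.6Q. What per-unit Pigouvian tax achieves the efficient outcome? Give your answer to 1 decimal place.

tax = 29.1 per unit

Social marginal cost = private MC + MEC = 17.3 + 2.4Q.
Set SMC = demand: 17.3 + 2.4Q = 137.3 - 0.6Q → Q* = 40.0000.
The Pigouvian tax equals MEC at Q*: 5.1 + 0.6×40.0000 = 29.1000.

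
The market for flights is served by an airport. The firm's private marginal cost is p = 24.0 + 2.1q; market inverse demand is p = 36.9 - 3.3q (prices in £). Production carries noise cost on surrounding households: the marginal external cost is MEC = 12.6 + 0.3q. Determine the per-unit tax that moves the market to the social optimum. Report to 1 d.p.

tax = £12.6 per unit

Social marginal cost = private MC + MEC = 36.6 + 2.4q.
Set SMC = demand: 36.6 + 2.4q = 36.9 - 3.3q → q* = 0.0526.
The Pigouvian tax equals MEC at q*: 12.6 + 0.3×0.0526 = 12.6158.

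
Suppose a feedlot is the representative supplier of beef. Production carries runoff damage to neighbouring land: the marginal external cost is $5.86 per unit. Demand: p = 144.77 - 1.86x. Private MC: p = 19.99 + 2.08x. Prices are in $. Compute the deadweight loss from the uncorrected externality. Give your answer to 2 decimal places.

Market equilibrium (private): 19.99 + 2.08x = 144.77 - 1.86x → x_m = 31.6701.
Social marginal cost = private MC + MEC = 25.85 + 2.08x.
Set SMC = demand: 25.85 + 2.08x = 144.77 - 1.86x → x* = 30.1827.
Between x* and x_m the wedge SMC − demand runs linearly from 0 to MEC(x_m), so the loss is a triangle.
DWL = ½ × 1.4874 × 5.8600 = 4.3581.

DWL = $4.36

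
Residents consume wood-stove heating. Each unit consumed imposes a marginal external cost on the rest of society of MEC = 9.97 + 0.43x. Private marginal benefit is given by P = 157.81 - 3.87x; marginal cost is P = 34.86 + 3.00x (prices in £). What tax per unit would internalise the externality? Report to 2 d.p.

Social marginal benefit = demand − MEC = 147.84 - 4.30x.
Set SMB = MC: 147.84 - 4.30x = 34.86 + 3.00x → x* = 15.4767.
The Pigouvian tax equals MEC at x*: 9.97 + 0.43×15.4767 = 16.6250.

tax = £16.62 per unit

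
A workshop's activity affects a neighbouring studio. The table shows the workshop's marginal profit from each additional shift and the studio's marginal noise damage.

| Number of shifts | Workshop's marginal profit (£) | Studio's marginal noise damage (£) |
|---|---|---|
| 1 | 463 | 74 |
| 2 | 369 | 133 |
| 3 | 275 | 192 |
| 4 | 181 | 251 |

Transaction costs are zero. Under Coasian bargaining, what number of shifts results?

Bargaining reaches the level where marginal profit last exceeds marginal noise damage.
That holds through level 3 (275 ≥ 192) but not at 4 (181 < 251).

3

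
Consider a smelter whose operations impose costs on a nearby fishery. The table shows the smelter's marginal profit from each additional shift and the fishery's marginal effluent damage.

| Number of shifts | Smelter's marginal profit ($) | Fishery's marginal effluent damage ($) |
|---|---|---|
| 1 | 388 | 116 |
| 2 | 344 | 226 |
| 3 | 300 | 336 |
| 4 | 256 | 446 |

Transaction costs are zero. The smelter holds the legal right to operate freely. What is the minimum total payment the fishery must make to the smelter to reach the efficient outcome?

$556

Left alone the smelter would choose level 4 (marginal profit stays positive).
Efficient level: k* = 2 (marginal profit ≥ marginal effluent damage through 2).
The fishery must at least cover the smelter's forgone profit from cutting 4→2: 300 + 256 = 556.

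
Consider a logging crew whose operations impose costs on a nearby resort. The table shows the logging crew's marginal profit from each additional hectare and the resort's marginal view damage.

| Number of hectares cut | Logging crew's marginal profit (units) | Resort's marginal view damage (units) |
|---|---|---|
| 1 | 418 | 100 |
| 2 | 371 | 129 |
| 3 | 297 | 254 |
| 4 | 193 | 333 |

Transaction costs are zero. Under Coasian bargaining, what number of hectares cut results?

Bargaining reaches the level where marginal profit last exceeds marginal view damage.
That holds through level 3 (297 ≥ 254) but not at 4 (193 < 333).

3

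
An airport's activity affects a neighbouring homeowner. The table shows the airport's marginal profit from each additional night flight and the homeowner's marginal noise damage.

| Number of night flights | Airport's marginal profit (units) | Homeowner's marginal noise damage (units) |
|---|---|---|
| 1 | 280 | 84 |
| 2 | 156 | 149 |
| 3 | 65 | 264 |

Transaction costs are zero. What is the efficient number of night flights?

Bargaining reaches the level where marginal profit last exceeds marginal noise damage.
That holds through level 2 (156 ≥ 149) but not at 3 (65 < 264).

2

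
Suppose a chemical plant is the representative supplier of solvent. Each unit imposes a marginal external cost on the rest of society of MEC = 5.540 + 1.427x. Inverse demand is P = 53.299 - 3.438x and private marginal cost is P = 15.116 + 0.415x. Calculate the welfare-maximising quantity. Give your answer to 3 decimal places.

Social marginal cost = private MC + MEC = 20.656 + 1.842x.
Set SMC = demand: 20.656 + 1.842x = 53.299 - 3.438x → x* = 6.1824.

x* = 6.182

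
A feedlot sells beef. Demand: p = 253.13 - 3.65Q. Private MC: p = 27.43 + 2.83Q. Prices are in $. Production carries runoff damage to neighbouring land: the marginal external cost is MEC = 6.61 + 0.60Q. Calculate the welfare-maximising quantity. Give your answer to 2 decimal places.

Q* = 30.94

Social marginal cost = private MC + MEC = 34.04 + 3.43Q.
Set SMC = demand: 34.04 + 3.43Q = 253.13 - 3.65Q → Q* = 30.9449.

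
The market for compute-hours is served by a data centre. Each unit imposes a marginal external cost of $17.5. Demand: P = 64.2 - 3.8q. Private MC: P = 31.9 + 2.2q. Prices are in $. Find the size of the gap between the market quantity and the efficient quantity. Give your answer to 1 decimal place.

Market equilibrium (private): 31.9 + 2.2q = 64.2 - 3.8q → q_m = 5.3833.
Social marginal cost = private MC + MEC = 49.4 + 2.2q.
Set SMC = demand: 49.4 + 2.2q = 64.2 - 3.8q → q* = 2.4667.
Gap = |5.3833 − 2.4667| = 2.9166.

2.9 units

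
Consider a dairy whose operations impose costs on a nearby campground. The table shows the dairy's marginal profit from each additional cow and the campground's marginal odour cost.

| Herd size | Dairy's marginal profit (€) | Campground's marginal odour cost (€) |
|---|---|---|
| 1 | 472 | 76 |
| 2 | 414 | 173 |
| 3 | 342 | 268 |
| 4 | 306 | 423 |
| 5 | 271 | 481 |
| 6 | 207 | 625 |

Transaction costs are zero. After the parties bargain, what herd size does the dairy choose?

Bargaining reaches the level where marginal profit last exceeds marginal odour cost.
That holds through level 3 (342 ≥ 268) but not at 4 (306 < 423).

3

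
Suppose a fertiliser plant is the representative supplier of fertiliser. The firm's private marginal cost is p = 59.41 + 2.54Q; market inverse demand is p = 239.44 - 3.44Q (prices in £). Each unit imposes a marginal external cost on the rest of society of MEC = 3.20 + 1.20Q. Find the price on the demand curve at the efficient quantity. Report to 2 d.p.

P = £154.72

Social marginal cost = private MC + MEC = 62.61 + 3.74Q.
Set SMC = demand: 62.61 + 3.74Q = 239.44 - 3.44Q → Q* = 24.6281.
Consumer price on the demand curve at Q*: 239.44 − 3.44×24.6281 = 154.7193.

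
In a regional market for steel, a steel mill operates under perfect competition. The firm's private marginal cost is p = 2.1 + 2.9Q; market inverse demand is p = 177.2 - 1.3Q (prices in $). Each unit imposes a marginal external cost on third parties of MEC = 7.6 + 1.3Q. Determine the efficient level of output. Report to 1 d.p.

Social marginal cost = private MC + MEC = 9.7 + 4.2Q.
Set SMC = demand: 9.7 + 4.2Q = 177.2 - 1.3Q → Q* = 30.4545.

Q* = 30.5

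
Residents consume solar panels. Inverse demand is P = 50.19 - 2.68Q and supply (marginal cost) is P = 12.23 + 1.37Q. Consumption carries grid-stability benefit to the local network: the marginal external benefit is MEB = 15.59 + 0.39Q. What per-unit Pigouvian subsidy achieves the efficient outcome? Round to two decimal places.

Social marginal benefit = demand + MEB = 65.78 - 2.29Q.
Set SMB = MC: 65.78 - 2.29Q = 12.23 + 1.37Q → Q* = 14.6311.
The Pigouvian subsidy equals MEB at Q*: 15.59 + 0.39×14.6311 = 21.2961.

subsidy = 21.30 per unit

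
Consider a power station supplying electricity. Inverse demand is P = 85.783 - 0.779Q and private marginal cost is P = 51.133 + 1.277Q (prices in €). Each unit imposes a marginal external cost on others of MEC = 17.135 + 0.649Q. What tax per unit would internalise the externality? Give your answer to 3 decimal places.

tax = €21.337 per unit

Social marginal cost = private MC + MEC = 68.268 + 1.926Q.
Set SMC = demand: 68.268 + 1.926Q = 85.783 - 0.779Q → Q* = 6.4750.
The Pigouvian tax equals MEC at Q*: 17.135 + 0.649×6.4750 = 21.3373.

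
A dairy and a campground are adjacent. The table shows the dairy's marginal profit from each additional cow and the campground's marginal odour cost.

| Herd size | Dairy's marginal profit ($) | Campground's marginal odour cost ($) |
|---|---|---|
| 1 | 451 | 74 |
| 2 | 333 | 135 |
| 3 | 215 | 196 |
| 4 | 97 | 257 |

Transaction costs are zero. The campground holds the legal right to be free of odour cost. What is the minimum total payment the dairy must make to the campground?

$405

Efficient level: marginal profit ≥ marginal odour cost through level 3, so k* = 3.
With the campground holding the right, the dairy must at least compensate total damage at k*: 74 + 135 + 196 = 405.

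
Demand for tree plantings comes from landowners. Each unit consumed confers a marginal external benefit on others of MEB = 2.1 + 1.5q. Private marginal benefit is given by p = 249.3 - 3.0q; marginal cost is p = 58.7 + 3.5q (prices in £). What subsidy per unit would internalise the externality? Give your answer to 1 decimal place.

Social marginal benefit = demand + MEB = 251.4 - 1.5q.
Set SMB = MC: 251.4 - 1.5q = 58.7 + 3.5q → q* = 38.5400.
The Pigouvian subsidy equals MEB at q*: 2.1 + 1.5×38.5400 = 59.9100.

subsidy = £59.9 per unit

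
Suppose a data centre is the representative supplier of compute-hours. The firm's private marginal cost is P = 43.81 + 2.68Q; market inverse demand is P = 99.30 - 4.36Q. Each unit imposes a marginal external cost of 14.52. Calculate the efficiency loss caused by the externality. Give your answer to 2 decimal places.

Market equilibrium (private): 43.81 + 2.68Q = 99.30 - 4.36Q → Q_m = 7.8821.
Social marginal cost = private MC + MEC = 58.33 + 2.68Q.
Set SMC = demand: 58.33 + 2.68Q = 99.30 - 4.36Q → Q* = 5.8196.
Between Q* and Q_m the wedge SMC − demand runs linearly from 0 to MEC(Q_m), so the loss is a triangle.
DWL = ½ × 2.0625 × 14.5200 = 14.9738.

DWL = 14.97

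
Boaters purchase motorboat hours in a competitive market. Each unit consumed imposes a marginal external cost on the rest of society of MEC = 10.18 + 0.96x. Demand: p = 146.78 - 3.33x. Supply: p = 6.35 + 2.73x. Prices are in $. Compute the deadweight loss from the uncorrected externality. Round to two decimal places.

Market equilibrium (private): 6.35 + 2.73x = 146.78 - 3.33x → x_m = 23.1733.
Social marginal benefit = demand − MEC = 136.60 - 4.29x.
Set SMB = MC: 136.60 - 4.29x = 6.35 + 2.73x → x* = 18.5541.
Between x* and x_m the wedge MC − SMB runs linearly from 0 to MEC(x_m), so the loss is a triangle.
DWL = ½ × 4.6192 × 32.4263 = 74.8918.

DWL = $74.89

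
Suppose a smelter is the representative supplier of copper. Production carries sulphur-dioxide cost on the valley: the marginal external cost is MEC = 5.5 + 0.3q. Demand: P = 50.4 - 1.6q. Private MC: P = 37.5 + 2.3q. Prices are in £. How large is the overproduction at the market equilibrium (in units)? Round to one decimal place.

Market equilibrium (private): 37.5 + 2.3q = 50.4 - 1.6q → q_m = 3.3077.
Social marginal cost = private MC + MEC = 43.0 + 2.6q.
Set SMC = demand: 43.0 + 2.6q = 50.4 - 1.6q → q* = 1.7619.
Gap = |3.3077 − 1.7619| = 1.5458.

1.5 units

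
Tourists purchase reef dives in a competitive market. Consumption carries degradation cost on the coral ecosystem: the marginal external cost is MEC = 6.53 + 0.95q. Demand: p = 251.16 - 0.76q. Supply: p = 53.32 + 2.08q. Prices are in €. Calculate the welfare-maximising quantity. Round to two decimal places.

q* = 50.48

Social marginal benefit = demand − MEC = 244.63 - 1.71q.
Set SMB = MC: 244.63 - 1.71q = 53.32 + 2.08q → q* = 50.4776.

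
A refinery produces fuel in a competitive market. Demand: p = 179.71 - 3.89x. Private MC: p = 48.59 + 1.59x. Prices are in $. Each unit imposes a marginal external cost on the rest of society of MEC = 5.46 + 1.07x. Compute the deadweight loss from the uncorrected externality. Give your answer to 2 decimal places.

DWL = $73.65

Market equilibrium (private): 48.59 + 1.59x = 179.71 - 3.89x → x_m = 23.9270.
Social marginal cost = private MC + MEC = 54.05 + 2.66x.
Set SMC = demand: 54.05 + 2.66x = 179.71 - 3.89x → x* = 19.1847.
Between x* and x_m the wedge SMC − demand runs linearly from 0 to MEC(x_m), so the loss is a triangle.
DWL = ½ × 4.7423 × 31.0619 = 73.6524.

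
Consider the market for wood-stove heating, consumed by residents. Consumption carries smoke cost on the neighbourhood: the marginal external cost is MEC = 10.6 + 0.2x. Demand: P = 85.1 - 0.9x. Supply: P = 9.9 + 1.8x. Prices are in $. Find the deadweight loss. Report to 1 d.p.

DWL = $45.1

Market equilibrium (private): 9.9 + 1.8x = 85.1 - 0.9x → x_m = 27.8519.
Social marginal benefit = demand − MEC = 74.5 - 1.1x.
Set SMB = MC: 74.5 - 1.1x = 9.9 + 1.8x → x* = 22.2759.
Between x* and x_m the wedge MC − SMB runs linearly from 0 to MEC(x_m), so the loss is a triangle.
DWL = ½ × 5.5760 × 16.1704 = 45.0831.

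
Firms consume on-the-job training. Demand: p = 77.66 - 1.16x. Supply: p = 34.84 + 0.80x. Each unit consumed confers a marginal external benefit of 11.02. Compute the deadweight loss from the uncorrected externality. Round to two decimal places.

Market equilibrium (private): 34.84 + 0.80x = 77.66 - 1.16x → x_m = 21.8469.
Social marginal benefit = demand + MEB = 88.68 - 1.16x.
Set SMB = MC: 88.68 - 1.16x = 34.84 + 0.80x → x* = 27.4694.
Height of the DWL triangle at x_m is SMB(x_m) − MC(x_m) = MEB(x_m) = 11.0200.
DWL = ½ × 5.6225 × 11.0200 = 30.9800.

DWL = 30.98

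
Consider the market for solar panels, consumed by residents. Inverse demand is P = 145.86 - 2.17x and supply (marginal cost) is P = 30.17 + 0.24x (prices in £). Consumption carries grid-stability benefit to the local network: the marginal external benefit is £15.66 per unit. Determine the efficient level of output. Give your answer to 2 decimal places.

x* = 54.50

Social marginal benefit = demand + MEB = 161.52 - 2.17x.
Set SMB = MC: 161.52 - 2.17x = 30.17 + 0.24x → x* = 54.5021.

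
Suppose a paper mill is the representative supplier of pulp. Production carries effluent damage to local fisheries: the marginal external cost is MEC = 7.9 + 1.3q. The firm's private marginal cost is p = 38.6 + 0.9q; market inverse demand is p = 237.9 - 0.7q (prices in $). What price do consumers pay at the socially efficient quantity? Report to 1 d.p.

Social marginal cost = private MC + MEC = 46.5 + 2.2q.
Set SMC = demand: 46.5 + 2.2q = 237.9 - 0.7q → q* = 66.0000.
Consumer price on the demand curve at q*: 237.9 − 0.7×66.0000 = 191.7000.

P = $191.7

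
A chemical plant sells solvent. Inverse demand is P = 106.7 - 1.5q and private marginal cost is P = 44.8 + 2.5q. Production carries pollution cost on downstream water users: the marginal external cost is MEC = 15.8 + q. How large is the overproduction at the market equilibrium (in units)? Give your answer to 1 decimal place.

Market equilibrium (private): 44.8 + 2.5q = 106.7 - 1.5q → q_m = 15.4750.
Social marginal cost = private MC + MEC = 60.6 + 3.5q.
Set SMC = demand: 60.6 + 3.5q = 106.7 - 1.5q → q* = 9.2200.
Gap = |15.4750 − 9.2200| = 6.2550.

6.3 units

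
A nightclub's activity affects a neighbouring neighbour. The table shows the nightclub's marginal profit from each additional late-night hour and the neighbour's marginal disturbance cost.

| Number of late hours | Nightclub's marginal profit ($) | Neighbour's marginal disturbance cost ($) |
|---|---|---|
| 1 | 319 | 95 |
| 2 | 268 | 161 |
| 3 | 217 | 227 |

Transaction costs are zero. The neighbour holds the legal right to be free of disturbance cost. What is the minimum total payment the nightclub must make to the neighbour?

Efficient level: marginal profit ≥ marginal disturbance cost through level 2, so k* = 2.
With the neighbour holding the right, the nightclub must at least compensate total damage at k*: 95 + 161 = 256.

$256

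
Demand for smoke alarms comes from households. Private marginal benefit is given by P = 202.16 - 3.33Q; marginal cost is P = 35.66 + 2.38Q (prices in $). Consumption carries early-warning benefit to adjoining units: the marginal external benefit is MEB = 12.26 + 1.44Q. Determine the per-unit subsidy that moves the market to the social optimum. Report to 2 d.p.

subsidy = $72.54 per unit

Social marginal benefit = demand + MEB = 214.42 - 1.89Q.
Set SMB = MC: 214.42 - 1.89Q = 35.66 + 2.38Q → Q* = 41.8642.
The Pigouvian subsidy equals MEB at Q*: 12.26 + 1.44×41.8642 = 72.5444.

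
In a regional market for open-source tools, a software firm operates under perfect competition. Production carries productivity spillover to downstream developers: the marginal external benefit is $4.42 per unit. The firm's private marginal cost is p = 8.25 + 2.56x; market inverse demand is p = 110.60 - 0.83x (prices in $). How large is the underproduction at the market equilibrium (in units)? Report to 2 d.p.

Market equilibrium (private): 8.25 + 2.56x = 110.60 - 0.83x → x_m = 30.1917.
Social marginal cost = private MC − MEB = 3.83 + 2.56x.
Set SMC = demand: 3.83 + 2.56x = 110.60 - 0.83x → x* = 31.4956.
Gap = |30.1917 − 31.4956| = 1.3039.

1.30 units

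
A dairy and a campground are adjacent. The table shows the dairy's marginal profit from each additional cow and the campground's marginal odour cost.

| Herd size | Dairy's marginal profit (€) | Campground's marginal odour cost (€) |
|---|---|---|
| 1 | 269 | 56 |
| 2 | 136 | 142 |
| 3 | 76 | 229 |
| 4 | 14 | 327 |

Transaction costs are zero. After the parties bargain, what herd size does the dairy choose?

1

Bargaining reaches the level where marginal profit last exceeds marginal odour cost.
That holds through level 1 (269 ≥ 56) but not at 2 (136 < 142).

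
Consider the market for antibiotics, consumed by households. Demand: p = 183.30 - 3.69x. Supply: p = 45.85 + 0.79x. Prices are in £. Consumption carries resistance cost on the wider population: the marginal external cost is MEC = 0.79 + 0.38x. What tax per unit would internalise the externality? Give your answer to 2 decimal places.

Social marginal benefit = demand − MEC = 182.51 - 4.07x.
Set SMB = MC: 182.51 - 4.07x = 45.85 + 0.79x → x* = 28.1193.
The Pigouvian tax equals MEC at x*: 0.79 + 0.38×28.1193 = 11.4753.

tax = £11.48 per unit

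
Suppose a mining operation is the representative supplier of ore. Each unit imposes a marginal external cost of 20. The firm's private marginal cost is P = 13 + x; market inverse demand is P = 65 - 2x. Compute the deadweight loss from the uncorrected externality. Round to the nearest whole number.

DWL = 67

Market equilibrium (private): 13 + x = 65 - 2x → x_m = 17.3333.
Social marginal cost = private MC + MEC = 33 + x.
Set SMC = demand: 33 + x = 65 - 2x → x* = 10.6667.
The loss is the area between SMC and demand from x* to x_m; with linear curves that's a triangle of height MEC(x_m).
DWL = ½ × 6.6666 × 20.0000 = 66.6660.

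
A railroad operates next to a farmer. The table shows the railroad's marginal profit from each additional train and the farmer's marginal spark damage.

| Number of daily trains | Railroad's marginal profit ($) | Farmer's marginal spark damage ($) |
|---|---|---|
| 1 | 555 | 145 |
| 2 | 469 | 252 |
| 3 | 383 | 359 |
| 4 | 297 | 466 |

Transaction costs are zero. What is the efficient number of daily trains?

3

Bargaining reaches the level where marginal profit last exceeds marginal spark damage.
That holds through level 3 (383 ≥ 359) but not at 4 (297 < 466).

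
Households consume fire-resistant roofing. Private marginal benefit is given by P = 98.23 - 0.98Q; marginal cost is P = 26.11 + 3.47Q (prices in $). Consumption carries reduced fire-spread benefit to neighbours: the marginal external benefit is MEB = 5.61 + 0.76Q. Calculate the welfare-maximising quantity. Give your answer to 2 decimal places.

Social marginal benefit = demand + MEB = 103.84 - 0.22Q.
Set SMB = MC: 103.84 - 0.22Q = 26.11 + 3.47Q → Q* = 21.0650.

Q* = 21.07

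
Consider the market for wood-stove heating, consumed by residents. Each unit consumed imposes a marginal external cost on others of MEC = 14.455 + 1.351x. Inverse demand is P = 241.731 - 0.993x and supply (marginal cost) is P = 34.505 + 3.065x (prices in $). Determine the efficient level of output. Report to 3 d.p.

Social marginal benefit = demand − MEC = 227.276 - 2.344x.
Set SMB = MC: 227.276 - 2.344x = 34.505 + 3.065x → x* = 35.6389.

x* = 35.639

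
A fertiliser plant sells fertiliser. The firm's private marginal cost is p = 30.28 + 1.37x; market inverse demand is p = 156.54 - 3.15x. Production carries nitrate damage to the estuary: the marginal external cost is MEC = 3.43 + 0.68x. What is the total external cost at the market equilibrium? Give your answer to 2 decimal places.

361.11

Market equilibrium (private): 30.28 + 1.37x = 156.54 - 3.15x → x_m = 27.9336.
Total external cost = ∫₀^{x_m} (3.43 + 0.68x) dx = 3.43×27.9336 + ½×0.68×27.9336² = 361.1095.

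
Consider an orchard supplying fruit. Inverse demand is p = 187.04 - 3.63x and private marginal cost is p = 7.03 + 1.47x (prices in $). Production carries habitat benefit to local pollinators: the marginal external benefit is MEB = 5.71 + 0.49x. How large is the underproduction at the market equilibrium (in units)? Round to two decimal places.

4.99 units

Market equilibrium (private): 7.03 + 1.47x = 187.04 - 3.63x → x_m = 35.2961.
Social marginal cost = private MC − MEB = 1.32 + 0.98x.
Set SMC = demand: 1.32 + 0.98x = 187.04 - 3.63x → x* = 40.2863.
Gap = |35.2961 − 40.2863| = 4.9902.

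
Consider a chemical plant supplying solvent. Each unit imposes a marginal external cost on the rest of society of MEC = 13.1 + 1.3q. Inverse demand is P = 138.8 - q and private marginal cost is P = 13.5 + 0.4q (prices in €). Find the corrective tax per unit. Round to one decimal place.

tax = €67.1 per unit

Social marginal cost = private MC + MEC = 26.6 + 1.7q.
Set SMC = demand: 26.6 + 1.7q = 138.8 - q → q* = 41.5556.
The Pigouvian tax equals MEC at q*: 13.1 + 1.3×41.5556 = 67.1223.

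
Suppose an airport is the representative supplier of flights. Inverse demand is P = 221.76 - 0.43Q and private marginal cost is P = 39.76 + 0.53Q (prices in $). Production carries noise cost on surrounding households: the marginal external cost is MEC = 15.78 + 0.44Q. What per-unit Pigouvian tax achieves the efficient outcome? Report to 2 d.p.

Social marginal cost = private MC + MEC = 55.54 + 0.97Q.
Set SMC = demand: 55.54 + 0.97Q = 221.76 - 0.43Q → Q* = 118.7286.
The Pigouvian tax equals MEC at Q*: 15.78 + 0.44×118.7286 = 68.0206.

tax = $68.02 per unit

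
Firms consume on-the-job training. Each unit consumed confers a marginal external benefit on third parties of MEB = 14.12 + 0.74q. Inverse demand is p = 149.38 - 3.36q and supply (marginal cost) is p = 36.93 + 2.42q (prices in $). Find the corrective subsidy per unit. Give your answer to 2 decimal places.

Social marginal benefit = demand + MEB = 163.50 - 2.62q.
Set SMB = MC: 163.50 - 2.62q = 36.93 + 2.42q → q* = 25.1131.
The Pigouvian subsidy equals MEB at q*: 14.12 + 0.74×25.1131 = 32.7037.

subsidy = $32.70 per unit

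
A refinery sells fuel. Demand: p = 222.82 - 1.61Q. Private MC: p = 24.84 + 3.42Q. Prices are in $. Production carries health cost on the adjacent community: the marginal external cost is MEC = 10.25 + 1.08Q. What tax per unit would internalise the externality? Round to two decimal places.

tax = $43.43 per unit

Social marginal cost = private MC + MEC = 35.09 + 4.50Q.
Set SMC = demand: 35.09 + 4.50Q = 222.82 - 1.61Q → Q* = 30.7250.
The Pigouvian tax equals MEC at Q*: 10.25 + 1.08×30.7250 = 43.4330.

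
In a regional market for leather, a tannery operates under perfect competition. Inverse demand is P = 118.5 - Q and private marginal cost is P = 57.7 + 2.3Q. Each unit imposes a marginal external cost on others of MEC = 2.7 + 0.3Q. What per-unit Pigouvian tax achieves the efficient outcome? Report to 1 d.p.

Social marginal cost = private MC + MEC = 60.4 + 2.6Q.
Set SMC = demand: 60.4 + 2.6Q = 118.5 - Q → Q* = 16.1389.
The Pigouvian tax equals MEC at Q*: 2.7 + 0.3×16.1389 = 7.5417.

tax = 7.5 per unit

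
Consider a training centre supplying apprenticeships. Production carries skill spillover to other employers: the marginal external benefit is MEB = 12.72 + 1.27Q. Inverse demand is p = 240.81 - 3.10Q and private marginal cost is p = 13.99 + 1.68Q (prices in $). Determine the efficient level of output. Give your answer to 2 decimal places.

Social marginal cost = private MC − MEB = 1.27 + 0.41Q.
Set SMC = demand: 1.27 + 0.41Q = 240.81 - 3.10Q → Q* = 68.2450.

Q* = 68.25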